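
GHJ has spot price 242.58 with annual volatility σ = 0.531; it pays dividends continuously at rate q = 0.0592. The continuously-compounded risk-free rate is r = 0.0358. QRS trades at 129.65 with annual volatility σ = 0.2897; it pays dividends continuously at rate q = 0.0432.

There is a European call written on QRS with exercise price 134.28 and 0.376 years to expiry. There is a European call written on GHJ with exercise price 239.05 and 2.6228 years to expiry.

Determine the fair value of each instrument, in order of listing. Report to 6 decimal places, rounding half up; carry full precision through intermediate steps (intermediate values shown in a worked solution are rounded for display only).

[QRS call K=134.28]
σ√T = 0.2897·√0.376 = 0.177641
d₁ = (ln(S/K) + (r−q+σ²/2)T) / (σ√T) = (ln(129.65/134.28) + (0.0358−0.0432+0.2897²/2)·0.376) / 0.177641 = (-0.035089 + 0.012996) / 0.177641 = -0.124369
d₂ = d₁ − σ√T = -0.124369 − 0.177641 = -0.302009
e^{−rT} = 0.986629
e^{−qT} = 0.983888
N(d₁) = 0.450512,  N(d₂) = 0.381322
price = S·e^{−qT}·N(d₁) − K·e^{−rT}·N(d₂) = 57.467752 − 50.519347 = 6.948405
[GHJ call K=239.05]
σ√T = 0.531·√2.6228 = 0.859958
d₁ = (ln(S/K) + (r−q+σ²/2)T) / (σ√T) = (ln(242.58/239.05) + (0.0358−0.0592+0.531²/2)·2.6228) / 0.859958 = (0.014659 + 0.308390) / 0.859958 = 0.375657
d₂ = d₁ − σ√T = 0.375657 − 0.859958 = -0.484301
e^{−rT} = 0.910377
e^{−qT} = 0.856184
N(d₁) = 0.646414,  N(d₂) = 0.314086
price = S·e^{−qT}·N(d₁) − K·e^{−rT}·N(d₂) = 134.255758 − 68.353210 = 65.902548

price(QRS call K=134.28) = 6.948405
price(GHJ call K=239.05) = 65.902548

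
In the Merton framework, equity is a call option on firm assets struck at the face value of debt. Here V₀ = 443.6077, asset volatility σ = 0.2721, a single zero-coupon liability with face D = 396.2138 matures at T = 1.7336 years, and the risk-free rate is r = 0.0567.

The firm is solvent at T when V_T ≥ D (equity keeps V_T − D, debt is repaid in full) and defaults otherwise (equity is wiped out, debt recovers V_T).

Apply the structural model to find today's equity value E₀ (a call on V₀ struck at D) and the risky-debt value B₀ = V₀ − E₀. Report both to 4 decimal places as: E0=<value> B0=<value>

E0=108.8017 B0=334.8060

Work the structural quantities from V₀ = 443.6077 against face 396.2138:
d₁ = [ln(V₀/D) + (r + σ²/2)T] / (σ√T)
   = [ln(443.6077/396.2138) + (0.0567 + 0.5·0.2721²)·1.7336] / (0.2721·√1.7336)
   = [0.112987 + 0.162472] / 0.358264 = 0.768870
d₂ = d₁ − σ√T = 0.768870 − 0.358264 = 0.410606
N(d₁) = 0.779015,  N(d₂) = 0.659319,  e^(−rT) = 0.906381
E₀ = V₀·N(d₁) − D·e^(−rT)·N(d₂)
   = 443.6077·0.779015 − 396.2138·0.906381·0.659319 = 108.801656
B₀ = V₀ − E₀ = 443.6077 − 108.801656 = 334.806044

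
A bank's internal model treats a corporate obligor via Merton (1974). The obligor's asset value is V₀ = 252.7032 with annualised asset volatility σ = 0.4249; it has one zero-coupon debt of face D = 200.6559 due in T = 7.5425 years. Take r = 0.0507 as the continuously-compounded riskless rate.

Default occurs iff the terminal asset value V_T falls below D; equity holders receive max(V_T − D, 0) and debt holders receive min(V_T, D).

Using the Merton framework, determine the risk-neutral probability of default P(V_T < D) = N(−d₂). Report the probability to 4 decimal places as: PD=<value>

PD=0.5232

Equity is a call on the firm's assets struck at D = 200.6559:
d₁ = [ln(V₀/D) + (r + σ²/2)T] / (σ√T)
   = [ln(252.7032/200.6559) + (0.0507 + 0.5·0.4249²)·7.5425] / (0.4249·√7.5425)
   = [0.230624 + 1.063266] / 1.166929 = 1.108800
d₂ = d₁ − σ√T = 1.108800 − 1.166929 = -0.058129
risk-neutral PD = N(−d₂) = N(0.058129) = 0.523177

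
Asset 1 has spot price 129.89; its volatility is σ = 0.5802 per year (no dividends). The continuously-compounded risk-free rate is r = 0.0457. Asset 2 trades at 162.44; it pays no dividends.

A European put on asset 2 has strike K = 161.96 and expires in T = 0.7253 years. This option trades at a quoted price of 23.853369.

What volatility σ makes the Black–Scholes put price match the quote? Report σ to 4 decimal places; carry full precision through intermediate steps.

At σ = 0.4950 the Black–Scholes value reproduces the quote:
σ√T = 0.495·√0.7253 = 0.421565
d₁ = (ln(S/K) + (r+σ²/2)T) / (σ√T) = (ln(162.44/161.96) + (0.0457+0.495²/2)·0.7253) / 0.421565 = (0.002959 + 0.122005) / 0.421565 = 0.296429
d₂ = d₁ − σ√T = 0.296429 − 0.421565 = -0.125136
e^{−rT} = 0.967397
N(−d₁) = 0.383451,  N(−d₂) = 0.549792
V = K·e^{−rT}·N(−d₂) − S·N(−d₁) = 86.141204 − 62.287835 = 23.853369 (equal to the quote); since ∂V/∂σ > 0 for all σ, the implied volatility is unique

sigma = 0.4950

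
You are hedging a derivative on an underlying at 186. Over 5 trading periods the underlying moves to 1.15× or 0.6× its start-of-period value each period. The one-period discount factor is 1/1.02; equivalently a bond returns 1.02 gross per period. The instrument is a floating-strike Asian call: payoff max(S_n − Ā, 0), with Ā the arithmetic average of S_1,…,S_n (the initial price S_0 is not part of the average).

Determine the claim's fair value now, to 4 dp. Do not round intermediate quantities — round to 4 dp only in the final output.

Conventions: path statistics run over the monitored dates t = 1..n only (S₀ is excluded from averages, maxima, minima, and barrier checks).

price = 25.5138

With p* = (R−d)/(u−d) = 0.7636, sum probability × payoff across the paths and divide by R^5.
Enumerate all 2^5 = 32 price paths (U = up ×1.15, D = down ×0.6); each path with k up-moves has probability p*^k·(1−p*)^(5−k).
DDDDD: Ā=51.4610, payoff=0.0000, prob=0.000738
UDDDD: Ā=98.6336, payoff=0.0000, prob=0.002383
DUDDD: Ā=78.1736, payoff=0.0000, prob=0.002383
UUDDD: Ā=149.8327, payoff=0.0000, prob=0.007700
DDUDD: Ā=65.8976, payoff=0.0000, prob=0.002383
UDUDD: Ā=126.3037, payoff=0.0000, prob=0.007700
DUUDD: Ā=105.8437, payoff=0.0000, prob=0.007700
UUUDD: Ā=202.8670, payoff=0.0000, prob=0.024878
DDDUD: Ā=58.5320, payoff=0.0000, prob=0.002383
UDDUD: Ā=112.1863, payoff=0.0000, prob=0.007700
DUDUD: Ā=91.7263, payoff=0.0000, prob=0.007700
UUDUD: Ā=175.8087, payoff=0.0000, prob=0.024878
DDUUD: Ā=79.4503, payoff=0.0000, prob=0.007700
UDUUD: Ā=152.2797, payoff=0.0000, prob=0.024878
DUUUD: Ā=131.8197, payoff=0.0000, prob=0.024878
UUUUD: Ā=252.6544, payoff=0.0000, prob=0.080376
DDDDU: Ā=54.1126, payoff=0.0000, prob=0.002383
UDDDU: Ā=103.7158, payoff=0.0000, prob=0.007700
DUDDU: Ā=83.2558, payoff=0.0000, prob=0.007700
UUDDU: Ā=159.5737, payoff=0.0000, prob=0.024878
DDUDU: Ā=70.9798, payoff=0.0000, prob=0.007700
UDUDU: Ā=136.0447, payoff=0.0000, prob=0.024878
DUUDU: Ā=115.5847, payoff=0.0000, prob=0.024878
UUUDU: Ā=221.5373, payoff=0.0000, prob=0.080376
DDDUU: Ā=63.6142, payoff=0.0000, prob=0.007700
UDDUU: Ā=121.9273, payoff=0.0000, prob=0.024878
DUDUU: Ā=101.4673, payoff=0.3705, prob=0.024878
UUDUU: Ā=194.4789, payoff=0.7101, prob=0.080376
DDUUU: Ā=89.1913, payoff=12.6465, prob=0.024878
UDUUU: Ā=170.9499, payoff=24.2391, prob=0.080376
DUUUU: Ā=150.4899, payoff=44.6991, prob=0.080376
UUUUU: Ā=288.4391, payoff=85.6734, prob=0.259677
Price = Σ prob·payoff / R^5 = 28.169292 / 1.104081 = 25.5138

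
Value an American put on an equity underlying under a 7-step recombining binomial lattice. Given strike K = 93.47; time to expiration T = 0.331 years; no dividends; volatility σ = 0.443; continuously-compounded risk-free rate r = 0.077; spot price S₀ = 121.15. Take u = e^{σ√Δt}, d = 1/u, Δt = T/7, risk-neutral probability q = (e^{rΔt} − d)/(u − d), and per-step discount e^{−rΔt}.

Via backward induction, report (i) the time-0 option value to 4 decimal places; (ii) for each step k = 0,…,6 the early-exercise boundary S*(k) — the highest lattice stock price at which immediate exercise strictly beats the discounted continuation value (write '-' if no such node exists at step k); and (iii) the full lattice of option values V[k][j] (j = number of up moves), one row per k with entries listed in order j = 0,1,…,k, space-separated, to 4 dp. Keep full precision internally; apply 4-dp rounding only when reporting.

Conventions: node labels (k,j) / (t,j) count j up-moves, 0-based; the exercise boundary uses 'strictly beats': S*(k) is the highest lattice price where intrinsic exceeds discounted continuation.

params: Δt=0.04729 u=1.10112 d=0.90816 q=0.49484 e^(-rΔt)=0.99637
t_7 payoffs: 31.7438 18.6286 2.7267 0.0000 0.0000 0.0000 0.0000 0.0000
t_6: node(6,0) S=67.9682 payoff=25.5018 vs cont=25.1621 → 25.5018 [stop]  node(6,1) S=82.4097 payoff=11.0603 vs cont=10.7206 → 11.0603 [stop]  node(6,2) S=99.9196 payoff=0.0000 vs cont=1.3724 → 1.3724 [wait]  node(6,3) S=121.1500 payoff=0.0000 vs cont=0.0000 → 0.0000 [wait]  node(6,4) S=146.8913 payoff=0.0000 vs cont=0.0000 → 0.0000 [wait]  node(6,5) S=178.1019 payoff=0.0000 vs cont=0.0000 → 0.0000 [wait]  node(6,6) S=215.9440 payoff=0.0000 vs cont=0.0000 → 0.0000 [wait]  ⇒ S*(6)=82.4097
t_5: node(5,0) S=74.8414 payoff=18.6286 vs cont=18.2889 → 18.6286 [stop]  node(5,1) S=90.7433 payoff=2.7267 vs cont=6.2436 → 6.2436 [wait]  node(5,2) S=110.0239 payoff=0.0000 vs cont=0.6908 → 0.6908 [wait]  node(5,3) S=133.4012 payoff=0.0000 vs cont=0.0000 → 0.0000 [wait]  node(5,4) S=161.7455 payoff=0.0000 vs cont=0.0000 → 0.0000 [wait]  node(5,5) S=196.1123 payoff=0.0000 vs cont=0.0000 → 0.0000 [wait]  ⇒ S*(5)=74.8414
t_4: node(4,0) S=82.4097 payoff=11.0603 vs cont=12.4546 → 12.4546 [wait]  node(4,1) S=99.9196 payoff=0.0000 vs cont=3.4831 → 3.4831 [wait]  node(4,2) S=121.1500 payoff=0.0000 vs cont=0.3477 → 0.3477 [wait]  node(4,3) S=146.8913 payoff=0.0000 vs cont=0.0000 → 0.0000 [wait]  node(4,4) S=178.1019 payoff=0.0000 vs cont=0.0000 → 0.0000 [wait]  ⇒ S*(4)=-
t_3: node(3,0) S=90.7433 payoff=2.7267 vs cont=7.9860 → 7.9860 [wait]  node(3,1) S=110.0239 payoff=0.0000 vs cont=1.9246 → 1.9246 [wait]  node(3,2) S=133.4012 payoff=0.0000 vs cont=0.1750 → 0.1750 [wait]  node(3,3) S=161.7455 payoff=0.0000 vs cont=0.0000 → 0.0000 [wait]  ⇒ S*(3)=-
t_2: node(2,0) S=99.9196 payoff=0.0000 vs cont=4.9685 → 4.9685 [wait]  node(2,1) S=121.1500 payoff=0.0000 vs cont=1.0550 → 1.0550 [wait]  node(2,2) S=146.8913 payoff=0.0000 vs cont=0.0881 → 0.0881 [wait]  ⇒ S*(2)=-
t_1: node(1,0) S=110.0239 payoff=0.0000 vs cont=3.0209 → 3.0209 [wait]  node(1,1) S=133.4012 payoff=0.0000 vs cont=0.5744 → 0.5744 [wait]  ⇒ S*(1)=-
t_0: node(0,0) S=121.1500 payoff=0.0000 vs cont=1.8037 → 1.8037 [wait]  ⇒ S*(0)=-

price = 1.8037
boundary = - - - - - 74.8414 82.4097
tree:
1.8037
3.0209 0.5744
4.9685 1.0550 0.0881
7.9860 1.9246 0.1750 0.0000
12.4546 3.4831 0.3477 0.0000 0.0000
18.6286 6.2436 0.6908 0.0000 0.0000 0.0000
25.5018 11.0603 1.3724 0.0000 0.0000 0.0000 0.0000
31.7438 18.6286 2.7267 0.0000 0.0000 0.0000 0.0000 0.0000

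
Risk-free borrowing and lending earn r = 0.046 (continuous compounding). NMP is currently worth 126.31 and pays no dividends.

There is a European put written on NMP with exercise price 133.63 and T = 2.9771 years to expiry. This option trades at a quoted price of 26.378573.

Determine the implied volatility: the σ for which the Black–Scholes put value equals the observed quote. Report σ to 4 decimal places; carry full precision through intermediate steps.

At σ = 0.3780 the Black–Scholes value reproduces the quote:
σ√T = 0.378·√2.9771 = 0.652212
d₁ = (ln(S/K) + (r+σ²/2)T) / (σ√T) = (ln(126.31/133.63) + (0.046+0.378²/2)·2.9771) / 0.652212 = (-0.056336 + 0.349637) / 0.652212 = 0.449702
d₂ = d₁ − σ√T = 0.449702 − 0.652212 = -0.202509
e^{−rT} = 0.872017
N(−d₁) = 0.326463,  N(−d₂) = 0.580241
V = K·e^{−rT}·N(−d₂) − S·N(−d₁) = 67.614063 − 41.235489 = 26.378573 (matching the quote); vega is positive throughout, so no other σ reproduces this price

sigma = 0.3780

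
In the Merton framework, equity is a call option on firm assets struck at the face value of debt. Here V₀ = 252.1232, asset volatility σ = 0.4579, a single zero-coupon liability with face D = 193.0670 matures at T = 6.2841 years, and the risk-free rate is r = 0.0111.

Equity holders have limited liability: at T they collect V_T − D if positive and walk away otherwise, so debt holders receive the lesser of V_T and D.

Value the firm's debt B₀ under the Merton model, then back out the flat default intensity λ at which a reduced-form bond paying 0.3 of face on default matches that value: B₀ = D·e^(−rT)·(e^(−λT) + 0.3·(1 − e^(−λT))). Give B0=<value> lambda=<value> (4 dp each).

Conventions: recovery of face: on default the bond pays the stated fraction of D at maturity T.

B0=118.7684 lambda=0.1060

Apply the equity-as-call identities (strike 193.0670, horizon 6.2841 years):
d₁ = [ln(V₀/D) + (r + σ²/2)T] / (σ√T)
   = [ln(252.1232/193.0670) + (0.0111 + 0.5·0.4579²)·6.2841] / (0.4579·√6.2841)
   = [0.266881 + 0.728555] / 1.147869 = 0.867203
d₂ = d₁ − σ√T = 0.867203 − 1.147869 = -0.280665
N(d₁) = 0.807085,  N(d₂) = 0.389483,  e^(−rT) = 0.932624
E₀ = V₀·N(d₁) − D·e^(−rT)·N(d₂)
   = 252.1232·0.807085 − 193.0670·0.932624·0.389483 = 133.354811
B₀ = V₀ − E₀ = 252.1232 − 133.354811 = 118.768389
e^(−λT) = (B₀·e^(rT)/D − 0.3)/(1 − 0.3) = (118.7684·1.072244/193.0670 − 0.3)/0.7 = 0.51372682
λ = −ln(0.51372682)/6.2841 = 0.105992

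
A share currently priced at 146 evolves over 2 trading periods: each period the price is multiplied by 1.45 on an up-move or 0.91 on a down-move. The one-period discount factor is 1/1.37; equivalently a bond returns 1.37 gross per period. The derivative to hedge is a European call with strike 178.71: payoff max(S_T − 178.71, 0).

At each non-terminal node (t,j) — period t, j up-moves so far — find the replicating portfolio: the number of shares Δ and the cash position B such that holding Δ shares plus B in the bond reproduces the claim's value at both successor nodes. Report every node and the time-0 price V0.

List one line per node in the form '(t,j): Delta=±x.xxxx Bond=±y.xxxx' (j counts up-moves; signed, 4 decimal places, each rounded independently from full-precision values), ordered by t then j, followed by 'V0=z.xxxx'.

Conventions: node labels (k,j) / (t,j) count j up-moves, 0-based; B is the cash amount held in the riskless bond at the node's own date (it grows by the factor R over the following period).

(0,0): Delta=0.9207 Bond=-82.9634
(1,0): Delta=0.1943 Bond=-17.1434
(1,1): Delta=1.0000 Bond=-130.4453
V0=51.4605

The replicating-portfolio and risk-neutral prices coincide; use p* = (1.37−0.91)/(1.45−0.91) = 0.8519 for the latter.
Terminal payoffs: V(2,0)=0.0000, V(2,1)=13.9370, V(2,2)=128.2550
(1,0): S=132.8600. Δ = (V_up−V_dn)/(S_up−S_dn) = (13.9370−0.0000)/(192.6470−120.9026) = 0.1943. V = [p*·13.9370 + (1−p*)·0.0000]/1.37 = 8.6659. B = V − Δ·S = -17.1434.
(1,1): S=211.7000. Δ = (V_up−V_dn)/(S_up−S_dn) = (128.2550−13.9370)/(306.9650−192.6470) = 1.0000. V = [p*·128.2550 + (1−p*)·13.9370]/1.37 = 81.2547. B = V − Δ·S = -130.4453.
(0,0): S=146.0000. Δ = (V_up−V_dn)/(S_up−S_dn) = (81.2547−8.6659)/(211.7000−132.8600) = 0.9207. V = [p*·81.2547 + (1−p*)·8.6659]/1.37 = 51.4605. B = V − Δ·S = -82.9634.
As a check, the time-0 holding Δ(0,0)·S0 + B(0,0) comes to 51.4605 — exactly V0.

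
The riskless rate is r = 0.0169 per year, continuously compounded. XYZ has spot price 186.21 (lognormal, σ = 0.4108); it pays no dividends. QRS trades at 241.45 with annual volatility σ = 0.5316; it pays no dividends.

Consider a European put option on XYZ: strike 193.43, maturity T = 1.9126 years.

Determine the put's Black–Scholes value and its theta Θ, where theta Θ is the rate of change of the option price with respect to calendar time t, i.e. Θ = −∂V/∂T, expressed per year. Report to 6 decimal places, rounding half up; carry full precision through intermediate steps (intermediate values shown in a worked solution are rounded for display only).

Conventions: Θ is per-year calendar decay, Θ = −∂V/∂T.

price = 42.298733
Θ = -8.678130

σ√T = 0.4108·√1.9126 = 0.568123
d₁ = (ln(S/K) + (r+σ²/2)T) / (σ√T) = (ln(186.21/193.43) + (0.0169+0.4108²/2)·1.9126) / 0.568123 = (-0.038041 + 0.193705) / 0.568123 = 0.273997
d₂ = d₁ − σ√T = 0.273997 − 0.568123 = -0.294126
e^{−rT} = 0.968194
N(−d₁) = 0.392043,  N(−d₂) = 0.615669
Put price V = K·e^{−rT}·N(−d₂) − S·N(−d₁) = 115.301115 − 73.002382 = 42.298733
φ(d₁) = (1/√(2π))·e^{−d₁²/2} = 0.384245
Θ = −S·φ(d₁)·σ/(2√T) + r·K·e^{−rT}·N(−d₂) = −10.626719 + 1.948589 = -8.678130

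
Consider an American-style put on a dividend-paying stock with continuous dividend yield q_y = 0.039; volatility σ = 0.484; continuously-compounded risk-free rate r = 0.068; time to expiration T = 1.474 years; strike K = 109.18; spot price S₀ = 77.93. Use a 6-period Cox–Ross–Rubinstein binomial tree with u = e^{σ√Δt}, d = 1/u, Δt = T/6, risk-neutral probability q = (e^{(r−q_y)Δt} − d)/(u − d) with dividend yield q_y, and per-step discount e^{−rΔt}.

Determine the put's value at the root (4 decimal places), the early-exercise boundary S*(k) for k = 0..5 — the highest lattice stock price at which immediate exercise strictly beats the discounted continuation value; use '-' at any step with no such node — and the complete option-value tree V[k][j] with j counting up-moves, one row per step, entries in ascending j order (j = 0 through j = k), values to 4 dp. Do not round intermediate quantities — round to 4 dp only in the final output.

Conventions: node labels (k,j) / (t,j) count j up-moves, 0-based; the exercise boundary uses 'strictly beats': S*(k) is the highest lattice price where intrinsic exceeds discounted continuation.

price = 37.2537
boundary = - - 48.2321 61.3084 48.2321 61.3084
tree:
37.2537
48.5056 25.1591
60.9479 35.4021 13.8249
71.2353 47.8716 21.7811 4.8095
79.3284 60.9479 33.1491 8.9746 0.0000
85.6954 71.2353 47.8716 16.7469 0.0000 0.0000
90.7044 79.3284 60.9479 31.2500 0.0000 0.0000 0.0000

params: Δt=0.24567 u=1.27111 d=0.78671 q=0.45507 e^(-rΔt)=0.98343
t_6 payoffs: 90.7044 79.3284 60.9479 31.2500 0.0000 0.0000 0.0000
t_5: node(5,0) S=23.4846 payoff=85.6954 vs cont=84.1106 → 85.6954 [stop]  node(5,1) S=37.9447 payoff=71.2353 vs cont=69.7883 → 71.2353 [stop]  node(5,2) S=61.3084 payoff=47.8716 vs cont=46.6474 → 47.8716 [stop]  node(5,3) S=99.0579 payoff=10.1221 vs cont=16.7469 → 16.7469 [wait]  node(5,4) S=160.0508 payoff=0.0000 vs cont=0.0000 → 0.0000 [wait]  node(5,5) S=258.5990 payoff=0.0000 vs cont=0.0000 → 0.0000 [wait]  ⇒ S*(5)=61.3084
t_4: node(4,0) S=29.8516 payoff=79.3284 vs cont=77.8043 → 79.3284 [stop]  node(4,1) S=48.2321 payoff=60.9479 vs cont=59.5991 → 60.9479 [stop]  node(4,2) S=77.9300 payoff=31.2500 vs cont=33.1491 → 33.1491 [wait]  node(4,3) S=125.9139 payoff=0.0000 vs cont=8.9746 → 8.9746 [wait]  node(4,4) S=203.4428 payoff=0.0000 vs cont=0.0000 → 0.0000 [wait]  ⇒ S*(4)=48.2321
t_3: node(3,0) S=37.9447 payoff=71.2353 vs cont=69.7883 → 71.2353 [stop]  node(3,1) S=61.3084 payoff=47.8716 vs cont=47.4973 → 47.8716 [stop]  node(3,2) S=99.0579 payoff=10.1221 vs cont=21.7811 → 21.7811 [wait]  node(3,3) S=160.0508 payoff=0.0000 vs cont=4.8095 → 4.8095 [wait]  ⇒ S*(3)=61.3084
t_2: node(2,0) S=48.2321 payoff=60.9479 vs cont=59.5991 → 60.9479 [stop]  node(2,1) S=77.9300 payoff=31.2500 vs cont=35.4021 → 35.4021 [wait]  node(2,2) S=125.9139 payoff=0.0000 vs cont=13.8249 → 13.8249 [wait]  ⇒ S*(2)=48.2321
t_1: node(1,0) S=61.3084 payoff=47.8716 vs cont=48.5056 → 48.5056 [wait]  node(1,1) S=99.0579 payoff=10.1221 vs cont=25.1591 → 25.1591 [wait]  ⇒ S*(1)=-
t_0: node(0,0) S=77.9300 payoff=31.2500 vs cont=37.2537 → 37.2537 [wait]  ⇒ S*(0)=-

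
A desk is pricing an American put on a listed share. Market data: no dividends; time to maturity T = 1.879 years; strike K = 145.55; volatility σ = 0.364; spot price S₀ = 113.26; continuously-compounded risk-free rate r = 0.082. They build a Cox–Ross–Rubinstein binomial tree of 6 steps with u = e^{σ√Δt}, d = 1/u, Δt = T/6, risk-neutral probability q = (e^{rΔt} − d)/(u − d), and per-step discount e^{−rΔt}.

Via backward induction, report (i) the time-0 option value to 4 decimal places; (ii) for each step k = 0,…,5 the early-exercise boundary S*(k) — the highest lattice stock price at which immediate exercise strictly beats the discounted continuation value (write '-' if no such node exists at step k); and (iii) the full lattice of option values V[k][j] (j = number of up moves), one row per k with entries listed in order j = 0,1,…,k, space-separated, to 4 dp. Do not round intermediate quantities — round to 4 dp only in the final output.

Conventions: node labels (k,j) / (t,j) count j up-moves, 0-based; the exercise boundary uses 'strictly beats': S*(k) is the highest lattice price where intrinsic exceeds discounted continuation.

price = 36.2475
boundary = - 92.3871 75.3608 92.3871 75.3608 92.3871
tree:
36.2475
53.1629 22.0067
70.1892 34.8821 10.8838
84.0776 53.1629 19.2741 3.4602
95.4065 70.1892 32.9150 7.2849 0.0000
104.6475 84.0776 53.1629 15.3372 0.0000 0.0000
112.1855 95.4065 70.1892 32.2900 0.0000 0.0000 0.0000

Δt=0.31317  u=1.22593  d=0.81571  q=0.51266  discount=0.97465
step 6 (expiry): payoffs max(K−S,0) = 112.1855 95.4065 70.1892 32.2900 0.0000 0.0000 0.0000
step 5: (k=5,j=0): S=40.9025, K−S=104.6475, hold=100.9574 ⇒ V=104.6475 exercise | (k=5,j=1): S=61.4724, K−S=84.0776, hold=80.3875 ⇒ V=84.0776 exercise | (k=5,j=2): S=92.3871, K−S=53.1629, hold=49.4728 ⇒ V=53.1629 exercise | (k=5,j=3): S=138.8487, K−S=6.7013, hold=15.3372 ⇒ V=15.3372 continue | (k=5,j=4): S=208.6761, K−S=0.0000, hold=0.0000 ⇒ V=0.0000 continue | (k=5,j=5): S=313.6199, K−S=0.0000, hold=0.0000 ⇒ V=0.0000 continue  boundary S*=92.3871
step 4: (k=4,j=0): S=50.1435, K−S=95.4065, hold=91.7164 ⇒ V=95.4065 exercise | (k=4,j=1): S=75.3608, K−S=70.1892, hold=66.4991 ⇒ V=70.1892 exercise | (k=4,j=2): S=113.2600, K−S=32.2900, hold=32.9150 ⇒ V=32.9150 continue | (k=4,j=3): S=170.2187, K−S=0.0000, hold=7.2849 ⇒ V=7.2849 continue | (k=4,j=4): S=255.8222, K−S=0.0000, hold=0.0000 ⇒ V=0.0000 continue  boundary S*=75.3608
step 3: (k=3,j=0): S=61.4724, K−S=84.0776, hold=80.3875 ⇒ V=84.0776 exercise | (k=3,j=1): S=92.3871, K−S=53.1629, hold=49.7851 ⇒ V=53.1629 exercise | (k=3,j=2): S=138.8487, K−S=6.7013, hold=19.2741 ⇒ V=19.2741 continue | (k=3,j=3): S=208.6761, K−S=0.0000, hold=3.4602 ⇒ V=3.4602 continue  boundary S*=92.3871
step 2: (k=2,j=0): S=75.3608, K−S=70.1892, hold=66.4991 ⇒ V=70.1892 exercise | (k=2,j=1): S=113.2600, K−S=32.2900, hold=34.8821 ⇒ V=34.8821 continue | (k=2,j=2): S=170.2187, K−S=0.0000, hold=10.8838 ⇒ V=10.8838 continue  boundary S*=75.3608
step 1: (k=1,j=0): S=92.3871, K−S=53.1629, hold=50.7680 ⇒ V=53.1629 exercise | (k=1,j=1): S=138.8487, K−S=6.7013, hold=22.0067 ⇒ V=22.0067 continue  boundary S*=92.3871
step 0: (k=0,j=0): S=113.2600, K−S=32.2900, hold=36.2475 ⇒ V=36.2475 continue  boundary S*=-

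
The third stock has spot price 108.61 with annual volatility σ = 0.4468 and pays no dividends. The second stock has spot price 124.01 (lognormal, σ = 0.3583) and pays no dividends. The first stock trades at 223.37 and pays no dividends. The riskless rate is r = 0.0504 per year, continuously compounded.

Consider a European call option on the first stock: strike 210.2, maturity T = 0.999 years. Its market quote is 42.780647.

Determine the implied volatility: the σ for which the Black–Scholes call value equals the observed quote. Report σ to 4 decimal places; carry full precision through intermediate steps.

At σ = 0.3525 the Black–Scholes value reproduces the quote:
σ√T = 0.3525·√0.999 = 0.352324
d₁ = (ln(S/K) + (r+σ²/2)T) / (σ√T) = (ln(223.37/210.2) + (0.0504+0.3525²/2)·0.999) / 0.352324 = (0.060770 + 0.112416) / 0.352324 = 0.491553
d₂ = d₁ − σ√T = 0.491553 − 0.352324 = 0.139229
e^{−rT} = 0.950897
N(d₁) = 0.688482,  N(d₂) = 0.555365
V = S·N(d₁) − K·e^{−rT}·N(d₂) = 153.786284 − 111.005636 = 42.780647 (the quoted price), and the Black–Scholes price is strictly increasing in σ, so σ is unique

sigma = 0.3525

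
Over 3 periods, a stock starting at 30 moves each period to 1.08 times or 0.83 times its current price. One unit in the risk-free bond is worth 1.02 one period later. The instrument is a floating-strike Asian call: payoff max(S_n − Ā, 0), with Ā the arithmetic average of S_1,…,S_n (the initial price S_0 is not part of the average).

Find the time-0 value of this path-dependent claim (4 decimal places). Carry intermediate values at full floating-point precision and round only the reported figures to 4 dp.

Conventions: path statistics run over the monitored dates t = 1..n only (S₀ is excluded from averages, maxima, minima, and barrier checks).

With p* = (R−d)/(u−d) = 0.7600, sum probability × payoff across the paths and divide by R^3.
Enumerate all 2^3 = 8 price paths (U = up ×1.08, D = down ×0.83); each path with k up-moves has probability p*^k·(1−p*)^(3−k).
DDD: Ā=20.9069, payoff=0.0000, prob=0.013824
UDD: Ā=27.2041, payoff=0.0000, prob=0.043776
DUD: Ā=24.7041, payoff=0.0000, prob=0.043776
UUD: Ā=32.1451, payoff=0.0000, prob=0.138624
DDU: Ā=22.6291, payoff=0.0000, prob=0.043776
UDU: Ā=29.4451, payoff=0.0000, prob=0.138624
DUU: Ā=26.9451, payoff=2.0982, prob=0.138624
UUU: Ā=35.0611, payoff=2.7302, prob=0.438976
Price = Σ prob·payoff / R^3 = 1.489376 / 1.061208 = 1.4035

price = 1.4035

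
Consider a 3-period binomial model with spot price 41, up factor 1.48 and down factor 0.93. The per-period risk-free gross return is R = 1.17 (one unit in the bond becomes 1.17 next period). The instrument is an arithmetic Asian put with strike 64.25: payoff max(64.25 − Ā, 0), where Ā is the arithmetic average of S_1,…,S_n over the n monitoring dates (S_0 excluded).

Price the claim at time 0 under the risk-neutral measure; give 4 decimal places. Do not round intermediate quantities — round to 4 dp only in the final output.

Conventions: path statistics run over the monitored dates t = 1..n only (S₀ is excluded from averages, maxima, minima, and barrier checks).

With p* = (R−d)/(u−d) = 0.4364, sum probability × payoff across the paths and divide by R^3.
Enumerate all 2^3 = 8 price paths (U = up ×1.48, D = down ×0.93); each path with k up-moves has probability p*^k·(1−p*)^(3−k).
DDD: Ā=35.5232, payoff=28.7268, prob=0.179059
UDD: Ā=56.5315, payoff=7.7185, prob=0.138627
DUD: Ā=49.0148, payoff=15.2352, prob=0.138627
UUD: Ā=78.0021, payoff=0.0000, prob=0.107324
DDU: Ā=42.0243, payoff=22.2257, prob=0.138627
UDU: Ā=66.8775, payoff=0.0000, prob=0.107324
DUU: Ā=59.3608, payoff=4.8892, prob=0.107324
UUU: Ā=94.4666, payoff=0.0000, prob=0.083089
Price = Σ prob·payoff / R^3 = 11.931588 / 1.601613 = 7.4497

price = 7.4497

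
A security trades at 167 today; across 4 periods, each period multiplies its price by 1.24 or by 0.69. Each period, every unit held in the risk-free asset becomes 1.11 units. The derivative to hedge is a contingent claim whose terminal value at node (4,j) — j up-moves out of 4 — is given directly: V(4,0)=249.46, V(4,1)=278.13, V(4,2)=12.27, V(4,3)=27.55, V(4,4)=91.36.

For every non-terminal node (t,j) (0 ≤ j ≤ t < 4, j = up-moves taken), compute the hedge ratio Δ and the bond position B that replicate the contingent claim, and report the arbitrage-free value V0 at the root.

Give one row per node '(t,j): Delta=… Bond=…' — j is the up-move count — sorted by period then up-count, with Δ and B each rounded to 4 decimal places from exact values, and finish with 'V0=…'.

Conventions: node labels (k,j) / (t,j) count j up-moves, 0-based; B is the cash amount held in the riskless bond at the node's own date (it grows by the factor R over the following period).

(0,0): Delta=0.0086 Bond=36.1459
(1,0): Delta=-1.0944 Bond=167.2304
(1,1): Delta=0.1986 Bond=0.7789
(2,0): Delta=-4.0429 Bond=420.0554
(2,1): Delta=-0.5866 Bond=113.0641
(2,2): Delta=0.3339 Bond=-33.8638
(3,0): Delta=0.9502 Bond=192.3353
(3,1): Delta=-4.9029 Bond=551.0482
(3,2): Delta=0.1568 Bond=-6.2157
(3,3): Delta=0.3644 Bond=-47.2996
V0=37.5884

No-arbitrage ⇒ martingale measure with p* = (R−d)/(u−d) = 0.7636.
At maturity the claim pays: V(4,0)=249.4600, V(4,1)=278.1300, V(4,2)=12.2700, V(4,3)=27.5500, V(4,4)=91.3600
(3,0): S=54.8610. Δ = (V_up−V_dn)/(S_up−S_dn) = (278.1300−249.4600)/(68.0276−37.8541) = 0.9502. V = [p*·278.1300 + (1−p*)·249.4600]/1.11 = 244.4626. B = V − Δ·S = 192.3353.
(3,1): S=98.5908. Δ = (V_up−V_dn)/(S_up−S_dn) = (12.2700−278.1300)/(122.2526−68.0276) = -4.9029. V = [p*·12.2700 + (1−p*)·278.1300]/1.11 = 67.6663. B = V − Δ·S = 551.0482.
(3,2): S=177.1776. Δ = (V_up−V_dn)/(S_up−S_dn) = (27.5500−12.2700)/(219.7003−122.2526) = 0.1568. V = [p*·27.5500 + (1−p*)·12.2700]/1.11 = 21.5661. B = V − Δ·S = -6.2157.
(3,3): S=318.4062. Δ = (V_up−V_dn)/(S_up−S_dn) = (91.3600−27.5500)/(394.8237−219.7003) = 0.3644. V = [p*·91.3600 + (1−p*)·27.5500]/1.11 = 68.7186. B = V − Δ·S = -47.2996.
(2,0): S=79.5087. Δ = (V_up−V_dn)/(S_up−S_dn) = (67.6663−244.4626)/(98.5908−54.8610) = -4.0429. V = [p*·67.6663 + (1−p*)·244.4626]/1.11 = 98.6077. B = V − Δ·S = 420.0554.
(2,1): S=142.8852. Δ = (V_up−V_dn)/(S_up−S_dn) = (21.5661−67.6663)/(177.1776−98.5908) = -0.5866. V = [p*·21.5661 + (1−p*)·67.6663]/1.11 = 29.2455. B = V − Δ·S = 113.0641.
(2,2): S=256.7792. Δ = (V_up−V_dn)/(S_up−S_dn) = (68.7186−21.5661)/(318.4062−177.1776) = 0.3339. V = [p*·68.7186 + (1−p*)·21.5661]/1.11 = 51.8680. B = V − Δ·S = -33.8638.
(1,0): S=115.2300. Δ = (V_up−V_dn)/(S_up−S_dn) = (29.2455−98.6077)/(142.8852−79.5087) = -1.0944. V = [p*·29.2455 + (1−p*)·98.6077]/1.11 = 41.1173. B = V − Δ·S = 167.2304.
(1,1): S=207.0800. Δ = (V_up−V_dn)/(S_up−S_dn) = (51.8680−29.2455)/(256.7792−142.8852) = 0.1986. V = [p*·51.8680 + (1−p*)·29.2455]/1.11 = 41.9107. B = V − Δ·S = 0.7789.
(0,0): S=167.0000. Δ = (V_up−V_dn)/(S_up−S_dn) = (41.9107−41.1173)/(207.0800−115.2300) = 0.0086. V = [p*·41.9107 + (1−p*)·41.1173]/1.11 = 37.5884. B = V − Δ·S = 36.1459.
Sanity check at the root: Δ(0,0)·S0 + B(0,0) reproduces V0 = 37.5884.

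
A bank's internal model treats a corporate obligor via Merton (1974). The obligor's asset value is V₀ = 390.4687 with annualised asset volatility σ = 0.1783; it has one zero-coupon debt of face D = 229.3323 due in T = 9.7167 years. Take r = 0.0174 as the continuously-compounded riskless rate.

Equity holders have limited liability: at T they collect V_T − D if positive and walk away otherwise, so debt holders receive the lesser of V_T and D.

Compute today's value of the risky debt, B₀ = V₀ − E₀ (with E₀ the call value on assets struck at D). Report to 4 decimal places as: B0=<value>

B0=186.3119

With assets at 390.4687 and a single debt payment of 229.3323 at 9.7167 years:
d₁ = [ln(V₀/D) + (r + σ²/2)T] / (σ√T)
   = [ln(390.4687/229.3323) + (0.0174 + 0.5·0.1783²)·9.7167] / (0.1783·√9.7167)
   = [0.532176 + 0.323522] / 0.555790 = 1.539606
d₂ = d₁ − σ√T = 1.539606 − 0.555790 = 0.983816
N(d₁) = 0.938172,  N(d₂) = 0.837397,  e^(−rT) = 0.844449
E₀ = V₀·N(d₁) − D·e^(−rT)·N(d₂)
   = 390.4687·0.938172 − 229.3323·0.844449·0.837397 = 204.156834
B₀ = V₀ − E₀ = 390.4687 − 204.156834 = 186.311866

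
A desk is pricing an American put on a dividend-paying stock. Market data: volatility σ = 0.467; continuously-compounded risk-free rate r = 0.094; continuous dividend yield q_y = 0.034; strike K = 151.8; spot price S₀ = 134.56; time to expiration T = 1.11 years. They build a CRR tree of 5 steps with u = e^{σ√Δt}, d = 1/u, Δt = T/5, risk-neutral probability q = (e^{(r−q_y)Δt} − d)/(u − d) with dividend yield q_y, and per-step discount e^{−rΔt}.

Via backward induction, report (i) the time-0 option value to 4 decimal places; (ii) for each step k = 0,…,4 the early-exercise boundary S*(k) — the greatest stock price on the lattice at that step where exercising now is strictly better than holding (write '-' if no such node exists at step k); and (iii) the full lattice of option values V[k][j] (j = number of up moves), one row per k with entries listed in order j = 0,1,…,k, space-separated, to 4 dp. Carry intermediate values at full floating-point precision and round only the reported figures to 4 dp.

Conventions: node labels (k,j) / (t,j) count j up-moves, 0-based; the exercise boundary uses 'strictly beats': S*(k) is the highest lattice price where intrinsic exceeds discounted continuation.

Δt=0.22200, u=1.24612, d=0.80249, q=0.47544, disc=e^(-rΔt)=0.97935
k=5 terminal: V=max(K-S,0) → 107.0169 82.2600 43.8169 0.0000 0.0000 0.0000
k=4: j=0 S=55.8052 intr=95.9948 cont=93.2795 V=95.9948[EX]; j=1 S=86.6553 intr=65.1447 cont=62.6613 V=65.1447[EX]; j=2 S=134.5600 intr=17.2400 cont=22.5100 V=22.5100[hold]; j=3 S=208.9472 intr=0.0000 cont=0.0000 V=0.0000[hold]; j=4 S=324.4571 intr=0.0000 cont=0.0000 V=0.0000[hold]  S*(4)=86.6553
k=3: j=0 S=69.5400 intr=82.2600 cont=79.6479 V=82.2600[EX]; j=1 S=107.9831 intr=43.8169 cont=43.9478 V=43.9478[hold]; j=2 S=167.6781 intr=0.0000 cont=11.5641 V=11.5641[hold]; j=3 S=260.3736 intr=0.0000 cont=0.0000 V=0.0000[hold]  S*(3)=69.5400
k=2: j=0 S=86.6553 intr=65.1447 cont=62.7223 V=65.1447[EX]; j=1 S=134.5600 intr=17.2400 cont=27.9617 V=27.9617[hold]; j=2 S=208.9472 intr=0.0000 cont=5.9408 V=5.9408[hold]  S*(2)=86.6553
k=1: j=0 S=107.9831 intr=43.8169 cont=46.4862 V=46.4862[hold]; j=1 S=167.6781 intr=0.0000 cont=17.1309 V=17.1309[hold]  S*(1)=-
k=0: j=0 S=134.5600 intr=17.2400 cont=31.8578 V=31.8578[hold]  S*(0)=-

price = 31.8578
boundary = - - 86.6553 69.5400 86.6553
tree:
31.8578
46.4862 17.1309
65.1447 27.9617 5.9408
82.2600 43.9478 11.5641 0.0000
95.9948 65.1447 22.5100 0.0000 0.0000
107.0169 82.2600 43.8169 0.0000 0.0000 0.0000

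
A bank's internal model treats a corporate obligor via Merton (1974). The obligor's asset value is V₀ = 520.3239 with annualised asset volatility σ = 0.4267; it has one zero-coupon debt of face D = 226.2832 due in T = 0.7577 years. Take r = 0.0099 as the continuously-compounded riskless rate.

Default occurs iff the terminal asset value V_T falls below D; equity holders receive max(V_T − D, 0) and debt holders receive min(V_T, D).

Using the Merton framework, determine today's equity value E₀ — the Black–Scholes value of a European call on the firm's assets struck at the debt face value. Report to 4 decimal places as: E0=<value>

E0=296.2439

With assets at 520.3239 and a single debt payment of 226.2832 at 0.7577 years:
d₁ = [ln(V₀/D) + (r + σ²/2)T] / (σ√T)
   = [ln(520.3239/226.2832) + (0.0099 + 0.5·0.4267²)·0.7577] / (0.4267·√0.7577)
   = [0.832664 + 0.076480] / 0.371425 = 2.447717
d₂ = d₁ − σ√T = 2.447717 − 0.371425 = 2.076292
N(d₁) = 0.992812,  N(d₂) = 0.981067,  e^(−rT) = 0.992527
E₀ = V₀·N(d₁) − D·e^(−rT)·N(d₂)
   = 520.3239·0.992812 − 226.2832·0.992527·0.981067 = 296.243857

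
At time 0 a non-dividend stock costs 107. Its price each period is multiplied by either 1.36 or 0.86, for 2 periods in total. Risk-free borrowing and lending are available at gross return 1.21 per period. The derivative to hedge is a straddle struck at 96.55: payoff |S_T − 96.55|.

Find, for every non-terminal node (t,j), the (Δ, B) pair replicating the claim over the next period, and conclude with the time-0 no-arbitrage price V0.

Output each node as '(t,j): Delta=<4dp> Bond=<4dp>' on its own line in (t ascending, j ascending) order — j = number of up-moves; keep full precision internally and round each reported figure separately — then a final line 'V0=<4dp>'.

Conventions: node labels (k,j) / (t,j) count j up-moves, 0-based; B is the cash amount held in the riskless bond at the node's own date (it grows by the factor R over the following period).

(0,0): Delta=0.8386 Bond=-46.5353
(1,0): Delta=0.2431 Bond=-1.5077
(1,1): Delta=1.0000 Bond=-79.7934
V0=43.1958

No-arbitrage ⇒ martingale measure with p* = (R−d)/(u−d) = 0.7000.
At maturity the claim pays: V(2,0)=17.4128, V(2,1)=28.5972, V(2,2)=101.3572
  t=1,j=0: stock 92.0200 → up 125.1472 (V=28.5972), down 79.1372 (V=17.4128). Price 20.8611; hedge Δ=0.2431, bond B=-1.5077.
  t=1,j=1: stock 145.5200 → up 197.9072 (V=101.3572), down 125.1472 (V=28.5972). Price 65.7266; hedge Δ=1.0000, bond B=-79.7934.
  t=0,j=0: stock 107.0000 → up 145.5200 (V=65.7266), down 92.0200 (V=20.8611). Price 43.1958; hedge Δ=0.8386, bond B=-46.5353.
As a check, the time-0 holding Δ(0,0)·S0 + B(0,0) comes to 43.1958 — exactly V0.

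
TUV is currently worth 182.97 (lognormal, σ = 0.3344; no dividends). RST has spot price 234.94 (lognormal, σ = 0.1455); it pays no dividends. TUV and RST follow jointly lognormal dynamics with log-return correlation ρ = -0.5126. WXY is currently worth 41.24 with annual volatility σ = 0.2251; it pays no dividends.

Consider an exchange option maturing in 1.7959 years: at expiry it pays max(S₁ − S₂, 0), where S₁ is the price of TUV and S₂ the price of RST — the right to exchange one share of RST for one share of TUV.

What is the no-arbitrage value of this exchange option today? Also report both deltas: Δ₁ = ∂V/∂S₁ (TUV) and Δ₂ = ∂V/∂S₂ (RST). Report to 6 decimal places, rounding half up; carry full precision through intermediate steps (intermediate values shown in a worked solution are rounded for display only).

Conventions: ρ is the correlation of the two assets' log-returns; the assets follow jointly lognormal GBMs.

σ_eff = √(σ₁² + σ₂² − 2ρσ₁σ₂) = √(0.3344² + 0.1455² − 2·-0.5126·0.3344·0.1455) = 0.427639
d₁ = (ln(S₁/S₂) + (q₂ − q₁ + σ_eff²/2)T) / (σ_eff√T) = (ln(182.97/234.94) + (0.0 − 0.0 + 0.091437)·1.7959) / 0.573084 = -0.149708
d₂ = d₁ − σ_eff√T = -0.149708 − 0.573084 = -0.722792
N(d₁) = 0.440497,  N(d₂) = 0.234904
V = S₁·e^{−q₁T}·N(d₁) − S₂·e^{−q₂T}·N(d₂) = 80.597803 − 55.188297 = 25.409506
Key observation: pricing in RST-units makes this a unit-strike call on the ratio S₁/S₂ — the risk-free rate cancels and cannot affect the value.
Δ₁ = e^{−q₁T}·N(d₁) = 0.440497;  Δ₂ = −e^{−q₂T}·N(d₂) = -0.234904

exchange price = 25.409506
Δ1 = 0.440497
Δ2 = -0.234904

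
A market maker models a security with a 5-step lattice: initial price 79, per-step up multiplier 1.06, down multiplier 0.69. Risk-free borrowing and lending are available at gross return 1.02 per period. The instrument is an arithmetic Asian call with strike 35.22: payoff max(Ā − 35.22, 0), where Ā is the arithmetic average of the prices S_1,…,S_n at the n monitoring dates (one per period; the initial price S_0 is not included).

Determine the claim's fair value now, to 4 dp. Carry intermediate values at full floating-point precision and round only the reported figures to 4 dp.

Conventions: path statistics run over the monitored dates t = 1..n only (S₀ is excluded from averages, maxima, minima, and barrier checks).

Set p* = 0.8919 (from d < R < u); the path-dependent value is the discounted p*-expectation over all price paths.
Enumerate all 2^5 = 32 price paths (U = up ×1.06, D = down ×0.69); each path with k up-moves has probability p*^k·(1−p*)^(5−k).
DDDDD: Ā=29.6674, payoff=0.0000, prob=0.000015
UDDDD: Ā=45.5760, payoff=10.3560, prob=0.000122
DUDDD: Ā=39.7300, payoff=4.5100, prob=0.000122
UUDDD: Ā=61.0345, payoff=25.8145, prob=0.001005
DDUDD: Ā=35.6963, payoff=0.4763, prob=0.000122
UDUDD: Ā=54.8377, payoff=19.6177, prob=0.001005
DUUDD: Ā=48.9917, payoff=13.7717, prob=0.001005
UUUDD: Ā=75.2627, payoff=40.0427, prob=0.008292
DDDUD: Ā=32.9130, payoff=0.0000, prob=0.000122
UDDUD: Ā=50.5620, payoff=15.3420, prob=0.001005
DUDUD: Ā=44.7160, payoff=9.4960, prob=0.001005
UUDUD: Ā=68.6941, payoff=33.4741, prob=0.008292
DDUUD: Ā=40.6822, payoff=5.4622, prob=0.001005
UDUUD: Ā=62.4973, payoff=27.2773, prob=0.008292
DUUUD: Ā=56.6513, payoff=21.4313, prob=0.008292
UUUUD: Ā=87.0296, payoff=51.8096, prob=0.068408
DDDDU: Ā=30.9925, payoff=0.0000, prob=0.000122
UDDDU: Ā=47.6117, payoff=12.3917, prob=0.001005
DUDDU: Ā=41.7657, payoff=6.5457, prob=0.001005
UUDDU: Ā=64.1618, payoff=28.9418, prob=0.008292
DDUDU: Ā=37.7320, payoff=2.5120, prob=0.001005
UDUDU: Ā=57.9650, payoff=22.7450, prob=0.008292
DUUDU: Ā=52.1190, payoff=16.8990, prob=0.008292
UUUDU: Ā=80.0669, payoff=44.8469, prob=0.068408
DDDUU: Ā=34.9487, payoff=0.0000, prob=0.001005
UDDUU: Ā=53.6893, payoff=18.4693, prob=0.008292
DUDUU: Ā=47.8433, payoff=12.6233, prob=0.008292
UUDUU: Ā=73.4983, payoff=38.2783, prob=0.068408
DDUUU: Ā=43.8095, payoff=8.5895, prob=0.008292
UDUUU: Ā=67.3016, payoff=32.0816, prob=0.068408
DUUUU: Ā=61.4556, payoff=26.2356, prob=0.068408
UUUUU: Ā=94.4100, payoff=59.1900, prob=0.564366
Price = Σ prob·payoff / R^5 = 48.649462 / 1.104081 = 44.0633

price = 44.0633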